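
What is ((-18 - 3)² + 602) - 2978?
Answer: -1935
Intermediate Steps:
((-18 - 3)² + 602) - 2978 = ((-21)² + 602) - 2978 = (441 + 602) - 2978 = 1043 - 2978 = -1935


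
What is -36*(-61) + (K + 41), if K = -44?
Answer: 2193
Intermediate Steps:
-36*(-61) + (K + 41) = -36*(-61) + (-44 + 41) = 2196 - 3 = 2193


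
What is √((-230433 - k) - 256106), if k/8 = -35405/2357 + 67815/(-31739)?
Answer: 27*I*√3733990706346987139/74808823 ≈ 697.42*I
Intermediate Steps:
k = -10268474000/74808823 (k = 8*(-35405/2357 + 67815/(-31739)) = 8*(-35405*1/2357 + 67815*(-1/31739)) = 8*(-35405/2357 - 67815/31739) = 8*(-1283559250/74808823) = -10268474000/74808823 ≈ -137.26)
√((-230433 - k) - 256106) = √((-230433 - 1*(-10268474000/74808823)) - 256106) = √((-230433 + 10268474000/74808823) - 256106) = √(-17228153036359/74808823 - 256106) = √(-36387141459597/74808823) = 27*I*√3733990706346987139/74808823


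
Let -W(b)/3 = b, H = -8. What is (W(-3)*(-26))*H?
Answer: 1872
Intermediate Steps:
W(b) = -3*b
(W(-3)*(-26))*H = (-3*(-3)*(-26))*(-8) = (9*(-26))*(-8) = -234*(-8) = 1872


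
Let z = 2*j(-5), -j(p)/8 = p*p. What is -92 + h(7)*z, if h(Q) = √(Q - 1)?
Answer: -92 - 400*√6 ≈ -1071.8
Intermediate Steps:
j(p) = -8*p² (j(p) = -8*p*p = -8*p²)
z = -400 (z = 2*(-8*(-5)²) = 2*(-8*25) = 2*(-200) = -400)
h(Q) = √(-1 + Q)
-92 + h(7)*z = -92 + √(-1 + 7)*(-400) = -92 + √6*(-400) = -92 - 400*√6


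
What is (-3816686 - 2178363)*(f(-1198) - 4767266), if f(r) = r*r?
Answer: 19975874961038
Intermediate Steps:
f(r) = r**2
(-3816686 - 2178363)*(f(-1198) - 4767266) = (-3816686 - 2178363)*((-1198)**2 - 4767266) = -5995049*(1435204 - 4767266) = -5995049*(-3332062) = 19975874961038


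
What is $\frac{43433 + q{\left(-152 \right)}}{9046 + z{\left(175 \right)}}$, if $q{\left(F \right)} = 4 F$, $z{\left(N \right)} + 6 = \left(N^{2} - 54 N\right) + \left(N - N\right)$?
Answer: $\frac{8565}{6043} \approx 1.4173$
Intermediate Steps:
$z{\left(N \right)} = -6 + N^{2} - 54 N$ ($z{\left(N \right)} = -6 + \left(\left(N^{2} - 54 N\right) + \left(N - N\right)\right) = -6 + \left(\left(N^{2} - 54 N\right) + 0\right) = -6 + \left(N^{2} - 54 N\right) = -6 + N^{2} - 54 N$)
$\frac{43433 + q{\left(-152 \right)}}{9046 + z{\left(175 \right)}} = \frac{43433 + 4 \left(-152\right)}{9046 - \left(9456 - 30625\right)} = \frac{43433 - 608}{9046 - -21169} = \frac{42825}{9046 + 21169} = \frac{42825}{30215} = 42825 \cdot \frac{1}{30215} = \frac{8565}{6043}$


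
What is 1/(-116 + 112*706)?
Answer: 1/78956 ≈ 1.2665e-5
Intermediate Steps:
1/(-116 + 112*706) = 1/(-116 + 79072) = 1/78956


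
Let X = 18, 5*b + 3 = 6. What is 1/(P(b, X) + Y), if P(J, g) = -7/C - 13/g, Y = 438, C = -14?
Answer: 9/3940 ≈ 0.0022843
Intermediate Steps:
b = ⅗ (b = -⅗ + (⅕)*6 = -⅗ + 6/5 = ⅗ ≈ 0.60000)
P(J, g) = ½ - 13/g (P(J, g) = -7/(-14) - 13/g = -7*(-1/14) - 13/g = ½ - 13/g)
1/(P(b, X) + Y) = 1/((½)*(-26 + 18)/18 + 438) = 1/((½)*(1/18)*(-8) + 438) = 1/(-2/9 + 438) = 1/(3940/9) = 9/3940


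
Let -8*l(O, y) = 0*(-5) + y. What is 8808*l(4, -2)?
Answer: 2202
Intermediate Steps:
l(O, y) = -y/8 (l(O, y) = -(0*(-5) + y)/8 = -(0 + y)/8 = -y/8)
8808*l(4, -2) = 8808*(-1/8*(-2)) = 8808*(1/4) = 2202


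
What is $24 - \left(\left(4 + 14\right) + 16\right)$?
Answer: $-10$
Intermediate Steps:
$24 - \left(\left(4 + 14\right) + 16\right) = 24 - \left(18 + 16\right) = 24 - 34 = -10$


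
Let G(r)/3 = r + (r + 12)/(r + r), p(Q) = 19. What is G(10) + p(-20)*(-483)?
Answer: -91437/10 ≈ -9143.7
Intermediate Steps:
G(r) = 3*r + 3*(12 + r)/(2*r) (G(r) = 3*(r + (r + 12)/(r + r)) = 3*(r + (12 + r)/((2*r))) = 3*(r + (12 + r)*(1/(2*r))) = 3*(r + (12 + r)/(2*r)) = 3*r + 3*(12 + r)/(2*r))
G(10) + p(-20)*(-483) = (3/2 + 3*10 + 18/10) + 19*(-483) = (3/2 + 30 + 18*(1/10)) - 9177 = (3/2 + 30 + 9/5) - 9177 = 333/10 - 9177 = -91437/10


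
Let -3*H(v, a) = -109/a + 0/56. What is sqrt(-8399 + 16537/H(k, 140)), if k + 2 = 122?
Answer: sqrt(657275341)/109 ≈ 235.21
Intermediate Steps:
k = 120 (k = -2 + 122 = 120)
H(v, a) = 109/(3*a) (H(v, a) = -(-109/a + 0/56)/3 = -(-109/a + 0*(1/56))/3 = -(-109/a + 0)/3 = -(-109)/(3*a) = 109/(3*a))
sqrt(-8399 + 16537/H(k, 140)) = sqrt(-8399 + 16537/(((109/3)/140))) = sqrt(-8399 + 16537/(((109/3)*(1/140)))) = sqrt(-8399 + 16537/(109/420)) = sqrt(-8399 + 16537*(420/109)) = sqrt(-8399 + 6945540/109) = sqrt(6030049/109) = sqrt(657275341)/109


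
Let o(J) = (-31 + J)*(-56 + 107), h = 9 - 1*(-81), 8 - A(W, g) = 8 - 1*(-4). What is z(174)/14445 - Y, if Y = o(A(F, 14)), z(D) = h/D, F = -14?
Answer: 49849696/27927 ≈ 1785.0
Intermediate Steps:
A(W, g) = -4 (A(W, g) = 8 - (8 - 1*(-4)) = 8 - (8 + 4) = 8 - 1*12 = 8 - 12 = -4)
h = 90 (h = 9 + 81 = 90)
z(D) = 90/D
o(J) = -1581 + 51*J (o(J) = (-31 + J)*51 = -1581 + 51*J)
Y = -1785 (Y = -1581 + 51*(-4) = -1581 - 204 = -1785)
z(174)/14445 - Y = (90/174)/14445 - 1*(-1785) = (90*(1/174))*(1/14445) + 1785 = (15/29)*(1/14445) + 1785 = 1/27927 + 1785 = 49849696/27927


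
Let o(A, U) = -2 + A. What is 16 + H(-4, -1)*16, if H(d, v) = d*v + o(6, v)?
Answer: 144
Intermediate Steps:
H(d, v) = 4 + d*v (H(d, v) = d*v + (-2 + 6) = d*v + 4 = 4 + d*v)
16 + H(-4, -1)*16 = 16 + (4 - 4*(-1))*16 = 16 + (4 + 4)*16 = 16 + 8*16 = 16 + 128 = 144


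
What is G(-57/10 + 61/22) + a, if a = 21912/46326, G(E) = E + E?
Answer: -2285302/424655 ≈ -5.3815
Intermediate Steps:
G(E) = 2*E
a = 3652/7721 (a = 21912*(1/46326) = 3652/7721 ≈ 0.47300)
G(-57/10 + 61/22) + a = 2*(-57/10 + 61/22) + 3652/7721 = 2*(-161/55) + 3652/7721 = -322/55 + 3652/7721 = -2285302/424655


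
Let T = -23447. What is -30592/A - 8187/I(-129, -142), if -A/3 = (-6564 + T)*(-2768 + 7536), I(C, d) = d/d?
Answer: -109827926435/13414917 ≈ -8187.0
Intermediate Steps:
I(C, d) = 1
A = 429277344 (A = -3*(-6564 - 23447)*(-2768 + 7536) = -(-90033)*4768 = -3*(-143092448) = 429277344)
-30592/A - 8187/I(-129, -142) = -30592/429277344 - 8187/1 = -30592*1/429277344 - 8187*1 = -956/13414917 - 8187 = -109827926435/13414917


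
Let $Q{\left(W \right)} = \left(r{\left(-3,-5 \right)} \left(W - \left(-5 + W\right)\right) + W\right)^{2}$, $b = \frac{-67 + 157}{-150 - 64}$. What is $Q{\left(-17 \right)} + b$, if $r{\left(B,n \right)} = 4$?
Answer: $\frac{918}{107} \approx 8.5794$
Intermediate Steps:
$b = - \frac{45}{107}$ ($b = \frac{90}{-214} = 90 \left(- \frac{1}{214}\right) = - \frac{45}{107} \approx -0.42056$)
$Q{\left(W \right)} = \left(20 + W\right)^{2}$ ($Q{\left(W \right)} = \left(4 \left(W - \left(-5 + W\right)\right) + W\right)^{2} = \left(4 \cdot 5 + W\right)^{2} = \left(20 + W\right)^{2}$)
$Q{\left(-17 \right)} + b = \left(20 - 17\right)^{2} - \frac{45}{107} = 3^{2} - \frac{45}{107} = 9 - \frac{45}{107} = \frac{918}{107}$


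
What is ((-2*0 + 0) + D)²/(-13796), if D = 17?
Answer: -289/13796 ≈ -0.020948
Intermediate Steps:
((-2*0 + 0) + D)²/(-13796) = ((-2*0 + 0) + 17)²/(-13796) = ((0 + 0) + 17)²*(-1/13796) = (0 + 17)²*(-1/13796) = 17²*(-1/13796) = 289*(-1/13796) = -289/13796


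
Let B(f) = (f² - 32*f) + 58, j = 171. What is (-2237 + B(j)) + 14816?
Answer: 36406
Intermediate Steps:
B(f) = 58 + f² - 32*f
(-2237 + B(j)) + 14816 = (-2237 + (58 + 171² - 32*171)) + 14816 = (-2237 + (58 + 29241 - 5472)) + 14816 = (-2237 + 23827) + 14816 = 21590 + 14816 = 36406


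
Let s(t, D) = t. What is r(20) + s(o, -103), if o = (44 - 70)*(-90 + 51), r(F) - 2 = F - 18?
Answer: 1018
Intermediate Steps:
r(F) = -16 + F (r(F) = 2 + (F - 18) = 2 + (-18 + F) = -16 + F)
o = 1014 (o = -26*(-39) = 1014)
r(20) + s(o, -103) = (-16 + 20) + 1014 = 4 + 1014 = 1018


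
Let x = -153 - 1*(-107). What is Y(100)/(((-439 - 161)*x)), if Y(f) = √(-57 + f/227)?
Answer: I*√2914453/6265200 ≈ 0.00027249*I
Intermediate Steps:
Y(f) = √(-57 + f/227) (Y(f) = √(-57 + f*(1/227)) = √(-57 + f/227))
x = -46 (x = -153 + 107 = -46)
Y(100)/(((-439 - 161)*x)) = (√(-2937153 + 227*100)/227)/(((-439 - 161)*(-46))) = (√(-2937153 + 22700)/227)/((-600*(-46))) = (√(-2914453)/227)/27600 = ((I*√2914453)/227)*(1/27600) = (I*√2914453/227)*(1/27600) = I*√2914453/6265200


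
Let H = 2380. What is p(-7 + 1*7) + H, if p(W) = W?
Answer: 2380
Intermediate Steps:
p(-7 + 1*7) + H = (-7 + 1*7) + 2380 = (-7 + 7) + 2380 = 0 + 2380 = 2380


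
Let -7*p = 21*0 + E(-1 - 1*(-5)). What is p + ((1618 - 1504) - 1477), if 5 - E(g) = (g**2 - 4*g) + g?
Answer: -9542/7 ≈ -1363.1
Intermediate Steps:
E(g) = 5 - g**2 + 3*g (E(g) = 5 - ((g**2 - 4*g) + g) = 5 - (g**2 - 3*g) = 5 + (-g**2 + 3*g) = 5 - g**2 + 3*g)
p = -1/7 (p = -(21*0 + (5 - (-1 - 1*(-5))**2 + 3*(-1 - 1*(-5))))/7 = -(0 + (5 - (-1 + 5)**2 + 3*(-1 + 5)))/7 = -(0 + (5 - 1*4**2 + 3*4))/7 = -(0 + (5 - 1*16 + 12))/7 = -(0 + (5 - 16 + 12))/7 = -(0 + 1)/7 = -1/7*1 = -1/7 ≈ -0.14286)
p + ((1618 - 1504) - 1477) = -1/7 + ((1618 - 1504) - 1477) = -1/7 + (114 - 1477) = -1/7 - 1363 = -9542/7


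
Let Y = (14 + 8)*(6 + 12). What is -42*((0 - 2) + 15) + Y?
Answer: -150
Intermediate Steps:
Y = 396 (Y = 22*18 = 396)
-42*((0 - 2) + 15) + Y = -42*((0 - 2) + 15) + 396 = -42*(-2 + 15) + 396 = -42*13 + 396 = -546 + 396 = -150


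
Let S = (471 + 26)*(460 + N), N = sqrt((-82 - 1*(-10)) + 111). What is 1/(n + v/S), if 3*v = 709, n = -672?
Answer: -316052698629612/212387086702976665 + 1057119*sqrt(39)/212387086702976665 ≈ -0.0014881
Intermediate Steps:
v = 709/3 (v = (1/3)*709 = 709/3 ≈ 236.33)
N = sqrt(39) (N = sqrt((-82 + 10) + 111) = sqrt(-72 + 111) = sqrt(39) ≈ 6.2450)
S = 228620 + 497*sqrt(39) (S = (471 + 26)*(460 + sqrt(39)) = 497*(460 + sqrt(39)) = 228620 + 497*sqrt(39) ≈ 2.3172e+5)
1/(n + v/S) = 1/(-672 + 709/(3*(228620 + 497*sqrt(39))))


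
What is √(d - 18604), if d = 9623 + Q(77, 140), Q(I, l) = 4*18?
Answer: I*√8909 ≈ 94.387*I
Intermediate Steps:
Q(I, l) = 72
d = 9695 (d = 9623 + 72 = 9695)
√(d - 18604) = √(9695 - 18604) = √(-8909) = I*√8909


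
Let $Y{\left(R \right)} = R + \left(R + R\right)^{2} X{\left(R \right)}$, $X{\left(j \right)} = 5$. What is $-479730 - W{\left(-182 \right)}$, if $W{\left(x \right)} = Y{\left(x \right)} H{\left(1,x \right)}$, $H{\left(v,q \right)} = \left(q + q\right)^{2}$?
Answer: $-87752315538$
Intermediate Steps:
$H{\left(v,q \right)} = 4 q^{2}$ ($H{\left(v,q \right)} = \left(2 q\right)^{2} = 4 q^{2}$)
$Y{\left(R \right)} = R + 20 R^{2}$ ($Y{\left(R \right)} = R + \left(R + R\right)^{2} \cdot 5 = R + \left(2 R\right)^{2} \cdot 5 = R + 4 R^{2} \cdot 5 = R + 20 R^{2}$)
$W{\left(x \right)} = 4 x^{3} \left(1 + 20 x\right)$ ($W{\left(x \right)} = x \left(1 + 20 x\right) 4 x^{2} = 4 x^{3} \left(1 + 20 x\right)$)
$-479730 - W{\left(-182 \right)} = -479730 - \left(-182\right)^{3} \left(4 + 80 \left(-182\right)\right) = -479730 - - 6028568 \left(4 - 14560\right) = -479730 - \left(-6028568\right) \left(-14556\right) = -479730 - 87751835808 = -87752315538$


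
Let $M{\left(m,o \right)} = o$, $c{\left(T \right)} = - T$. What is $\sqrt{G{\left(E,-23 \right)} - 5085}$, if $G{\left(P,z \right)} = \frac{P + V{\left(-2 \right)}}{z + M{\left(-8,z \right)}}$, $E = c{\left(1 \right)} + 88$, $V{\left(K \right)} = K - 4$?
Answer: $\frac{3 i \sqrt{1195954}}{46} \approx 71.322 i$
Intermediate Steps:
$V{\left(K \right)} = -4 + K$ ($V{\left(K \right)} = K - 4 = -4 + K$)
$E = 87$ ($E = \left(-1\right) 1 + 88 = -1 + 88 = 87$)
$G{\left(P,z \right)} = \frac{-6 + P}{2 z}$ ($G{\left(P,z \right)} = \frac{P - 6}{z + z} = \frac{P - 6}{2 z} = \left(-6 + P\right) \frac{1}{2 z} = \frac{-6 + P}{2 z}$)
$\sqrt{G{\left(E,-23 \right)} - 5085} = \sqrt{\frac{-6 + 87}{2 \left(-23\right)} - 5085} = \sqrt{\frac{1}{2} \left(- \frac{1}{23}\right) 81 - 5085} = \sqrt{- \frac{81}{46} - 5085} = \sqrt{- \frac{233991}{46}} = \frac{3 i \sqrt{1195954}}{46}$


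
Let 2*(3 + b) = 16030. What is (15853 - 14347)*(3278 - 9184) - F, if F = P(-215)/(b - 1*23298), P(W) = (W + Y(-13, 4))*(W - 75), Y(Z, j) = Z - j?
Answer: -67980140708/7643 ≈ -8.8944e+6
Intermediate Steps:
b = 8012 (b = -3 + (1/2)*16030 = -3 + 8015 = 8012)
P(W) = (-75 + W)*(-17 + W) (P(W) = (W + (-13 - 1*4))*(W - 75) = (W + (-13 - 4))*(-75 + W) = (W - 17)*(-75 + W) = (-17 + W)*(-75 + W) = (-75 + W)*(-17 + W))
F = -33640/7643 (F = (1275 + (-215)**2 - 92*(-215))/(8012 - 1*23298) = (1275 + 46225 + 19780)/(8012 - 23298) = 67280/(-15286) = 67280*(-1/15286) = -33640/7643 ≈ -4.4014)
(15853 - 14347)*(3278 - 9184) - F = (15853 - 14347)*(3278 - 9184) - 1*(-33640/7643) = 1506*(-5906) + 33640/7643 = -8894436 + 33640/7643 = -67980140708/7643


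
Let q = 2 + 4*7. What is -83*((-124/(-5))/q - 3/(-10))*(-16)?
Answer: 112216/75 ≈ 1496.2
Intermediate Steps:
q = 30 (q = 2 + 28 = 30)
-83*((-124/(-5))/q - 3/(-10))*(-16) = -83*(-124/(-5)/30 - 3/(-10))*(-16) = -83*(-124*(-⅕)*(1/30) - 3*(-⅒))*(-16) = -83*((124/5)*(1/30) + 3/10)*(-16) = -83*(62/75 + 3/10)*(-16) = -14027*(-16)/150 = -83*(-1352/75) = 112216/75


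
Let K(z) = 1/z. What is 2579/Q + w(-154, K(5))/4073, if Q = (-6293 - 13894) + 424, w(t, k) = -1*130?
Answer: -13073457/80494699 ≈ -0.16241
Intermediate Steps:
w(t, k) = -130
Q = -19763 (Q = -20187 + 424 = -19763)
2579/Q + w(-154, K(5))/4073 = 2579/(-19763) - 130/4073 = 2579*(-1/19763) - 130*1/4073 = -2579/19763 - 130/4073 = -13073457/80494699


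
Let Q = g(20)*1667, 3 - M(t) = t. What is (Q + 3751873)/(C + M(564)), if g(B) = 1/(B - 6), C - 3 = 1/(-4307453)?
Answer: -226261413056717/33649822850 ≈ -6724.0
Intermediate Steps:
M(t) = 3 - t
C = 12922358/4307453 (C = 3 + 1/(-4307453) = 3 - 1/4307453 = 12922358/4307453 ≈ 3.0000)
g(B) = 1/(-6 + B)
Q = 1667/14 (Q = 1667/(-6 + 20) = 1667/14 ≈ 119.07)
(Q + 3751873)/(C + M(564)) = (1667/14 + 3751873)/(12922358/4307453 + (3 - 1*564)) = 52527889/(14*(12922358/4307453 + (3 - 564))) = 52527889/(14*(12922358/4307453 - 561)) = 52527889/(14*(-2403558775/4307453)) = (52527889/14)*(-4307453/2403558775) = -226261413056717/33649822850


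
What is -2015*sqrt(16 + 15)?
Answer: -2015*sqrt(31) ≈ -11219.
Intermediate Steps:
-2015*sqrt(16 + 15) = -2015*sqrt(31)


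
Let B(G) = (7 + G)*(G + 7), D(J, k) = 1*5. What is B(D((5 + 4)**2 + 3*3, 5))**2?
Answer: 20736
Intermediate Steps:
D(J, k) = 5
B(G) = (7 + G)**2 (B(G) = (7 + G)*(7 + G) = (7 + G)**2)
B(D((5 + 4)**2 + 3*3, 5))**2 = ((7 + 5)**2)**2 = (12**2)**2 = 144**2 = 20736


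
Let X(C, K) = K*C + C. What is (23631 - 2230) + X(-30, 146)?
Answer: 16991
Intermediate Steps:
X(C, K) = C + C*K (X(C, K) = C*K + C = C + C*K)
(23631 - 2230) + X(-30, 146) = (23631 - 2230) - 30*(1 + 146) = 21401 - 30*147 = 21401 - 4410 = 16991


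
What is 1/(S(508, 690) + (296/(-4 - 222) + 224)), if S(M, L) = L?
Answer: 113/103134 ≈ 0.0010957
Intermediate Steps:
1/(S(508, 690) + (296/(-4 - 222) + 224)) = 1/(690 + (296/(-4 - 222) + 224)) = 1/(690 + (296/(-226) + 224)) = 1/(690 + (-1/226*296 + 224)) = 1/(690 + (-148/113 + 224)) = 1/(690 + 25164/113) = 1/(103134/113) = 113/103134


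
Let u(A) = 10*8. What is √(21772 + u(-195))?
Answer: 6*√607 ≈ 147.82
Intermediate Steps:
u(A) = 80
√(21772 + u(-195)) = √(21772 + 80) = √21852 = 6*√607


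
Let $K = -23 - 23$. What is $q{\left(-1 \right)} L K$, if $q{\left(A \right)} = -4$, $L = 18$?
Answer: $3312$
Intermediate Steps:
$K = -46$
$q{\left(-1 \right)} L K = \left(-4\right) 18 \left(-46\right) = \left(-72\right) \left(-46\right) = 3312$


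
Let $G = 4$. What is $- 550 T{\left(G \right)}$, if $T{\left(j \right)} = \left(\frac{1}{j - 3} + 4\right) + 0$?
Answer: $-2750$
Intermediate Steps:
$T{\left(j \right)} = 4 + \frac{1}{-3 + j}$ ($T{\left(j \right)} = \left(\frac{1}{-3 + j} + 4\right) + 0 = \left(4 + \frac{1}{-3 + j}\right) + 0 = 4 + \frac{1}{-3 + j}$)
$- 550 T{\left(G \right)} = - 550 \frac{-11 + 4 \cdot 4}{-3 + 4} = - 550 \frac{-11 + 16}{1} = - 550 \cdot 1 \cdot 5 = \left(-550\right) 5 = -2750$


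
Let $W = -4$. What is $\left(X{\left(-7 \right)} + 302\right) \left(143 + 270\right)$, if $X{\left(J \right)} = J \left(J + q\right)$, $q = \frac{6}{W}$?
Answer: $\frac{298599}{2} \approx 1.493 \cdot 10^{5}$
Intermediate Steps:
$q = - \frac{3}{2}$ ($q = \frac{6}{-4} = 6 \left(- \frac{1}{4}\right) = - \frac{3}{2} \approx -1.5$)
$X{\left(J \right)} = J \left(- \frac{3}{2} + J\right)$ ($X{\left(J \right)} = J \left(J - \frac{3}{2}\right) = J \left(- \frac{3}{2} + J\right)$)
$\left(X{\left(-7 \right)} + 302\right) \left(143 + 270\right) = \left(\frac{1}{2} \left(-7\right) \left(-3 + 2 \left(-7\right)\right) + 302\right) \left(143 + 270\right) = \left(\frac{1}{2} \left(-7\right) \left(-3 - 14\right) + 302\right) 413 = \left(\frac{1}{2} \left(-7\right) \left(-17\right) + 302\right) 413 = \left(\frac{119}{2} + 302\right) 413 = \frac{723}{2} \cdot 413 = \frac{298599}{2}$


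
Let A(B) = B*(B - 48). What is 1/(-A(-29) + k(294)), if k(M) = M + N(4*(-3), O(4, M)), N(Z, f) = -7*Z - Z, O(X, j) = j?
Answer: -1/1843 ≈ -0.00054259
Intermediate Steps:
A(B) = B*(-48 + B)
N(Z, f) = -8*Z
k(M) = 96 + M (k(M) = M - 32*(-3) = M - 8*(-12) = M + 96 = 96 + M)
1/(-A(-29) + k(294)) = 1/(-(-29)*(-48 - 29) + (96 + 294)) = 1/(-(-29)*(-77) + 390) = 1/(-1*2233 + 390) = 1/(-2233 + 390) = 1/(-1843) = -1/1843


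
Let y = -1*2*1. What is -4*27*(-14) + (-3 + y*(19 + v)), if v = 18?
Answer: 1435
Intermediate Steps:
y = -2 (y = -2*1 = -2)
-4*27*(-14) + (-3 + y*(19 + v)) = -4*27*(-14) + (-3 - 2*(19 + 18)) = -108*(-14) + (-3 - 2*37) = 1512 + (-3 - 74) = 1512 - 77 = 1435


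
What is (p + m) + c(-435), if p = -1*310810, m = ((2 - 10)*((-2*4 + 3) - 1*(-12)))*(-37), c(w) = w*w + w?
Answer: -119948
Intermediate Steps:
c(w) = w + w² (c(w) = w² + w = w + w²)
m = 2072 (m = -8*((-8 + 3) + 12)*(-37) = -8*(-5 + 12)*(-37) = -8*7*(-37) = -56*(-37) = 2072)
p = -310810
(p + m) + c(-435) = (-310810 + 2072) - 435*(1 - 435) = -308738 - 435*(-434) = -308738 + 188790 = -119948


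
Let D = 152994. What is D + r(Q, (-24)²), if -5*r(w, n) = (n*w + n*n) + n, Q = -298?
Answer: 604266/5 ≈ 1.2085e+5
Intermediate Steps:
r(w, n) = -n/5 - n²/5 - n*w/5 (r(w, n) = -((n*w + n*n) + n)/5 = -((n*w + n²) + n)/5 = -((n² + n*w) + n)/5 = -(n + n² + n*w)/5 = -n/5 - n²/5 - n*w/5)
D + r(Q, (-24)²) = 152994 - ⅕*(-24)²*(1 + (-24)² - 298) = 152994 - ⅕*576*(1 + 576 - 298) = 152994 - ⅕*576*279 = 152994 - 160704/5 = 604266/5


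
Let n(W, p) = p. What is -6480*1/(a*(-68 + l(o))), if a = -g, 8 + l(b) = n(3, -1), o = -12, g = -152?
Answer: 810/1463 ≈ 0.55366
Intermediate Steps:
l(b) = -9 (l(b) = -8 - 1 = -9)
a = 152 (a = -1*(-152) = 152)
-6480*1/(a*(-68 + l(o))) = -6480*1/(152*(-68 - 9)) = -6480/((-77*152)) = -6480/(-11704) = -6480*(-1/11704) = 810/1463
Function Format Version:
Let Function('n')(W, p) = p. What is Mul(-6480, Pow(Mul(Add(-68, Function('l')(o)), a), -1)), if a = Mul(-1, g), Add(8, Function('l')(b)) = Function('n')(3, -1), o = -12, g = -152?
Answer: Rational(810, 1463) ≈ 0.55366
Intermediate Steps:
Function('l')(b) = -9 (Function('l')(b) = Add(-8, -1) = -9)
a = 152 (a = Mul(-1, -152) = 152)
Mul(-6480, Pow(Mul(Add(-68, Function('l')(o)), a), -1)) = Mul(-6480, Pow(Mul(Add(-68, -9), 152), -1)) = Mul(-6480, Pow(Mul(-77, 152), -1)) = Mul(-6480, Pow(-11704, -1)) = Mul(-6480, Rational(-1, 11704)) = Rational(810, 1463)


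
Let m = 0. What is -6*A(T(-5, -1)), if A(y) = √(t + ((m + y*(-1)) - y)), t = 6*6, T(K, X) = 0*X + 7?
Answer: -6*√22 ≈ -28.142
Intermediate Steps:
T(K, X) = 7 (T(K, X) = 0 + 7 = 7)
t = 36
A(y) = √(36 - 2*y) (A(y) = √(36 + ((0 + y*(-1)) - y)) = √(36 + ((0 - y) - y)) = √(36 + (-y - y)) = √(36 - 2*y))
-6*A(T(-5, -1)) = -6*√(36 - 2*7) = -6*√(36 - 14) = -6*√22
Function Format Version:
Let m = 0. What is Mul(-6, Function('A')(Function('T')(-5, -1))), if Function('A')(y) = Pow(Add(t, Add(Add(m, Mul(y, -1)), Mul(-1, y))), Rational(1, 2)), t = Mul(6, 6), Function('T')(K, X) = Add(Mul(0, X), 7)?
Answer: Mul(-6, Pow(22, Rational(1, 2))) ≈ -28.142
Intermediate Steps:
Function('T')(K, X) = 7 (Function('T')(K, X) = Add(0, 7) = 7)
t = 36
Function('A')(y) = Pow(Add(36, Mul(-2, y)), Rational(1, 2)) (Function('A')(y) = Pow(Add(36, Add(Add(0, Mul(y, -1)), Mul(-1, y))), Rational(1, 2)) = Pow(Add(36, Add(Add(0, Mul(-1, y)), Mul(-1, y))), Rational(1, 2)) = Pow(Add(36, Add(Mul(-1, y), Mul(-1, y))), Rational(1, 2)) = Pow(Add(36, Mul(-2, y)), Rational(1, 2)))
Mul(-6, Function('A')(Function('T')(-5, -1))) = Mul(-6, Pow(Add(36, Mul(-2, 7)), Rational(1, 2))) = Mul(-6, Pow(Add(36, -14), Rational(1, 2))) = Mul(-6, Pow(22, Rational(1, 2)))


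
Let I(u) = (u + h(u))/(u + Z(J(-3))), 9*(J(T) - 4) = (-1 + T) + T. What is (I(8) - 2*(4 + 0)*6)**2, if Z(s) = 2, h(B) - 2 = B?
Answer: 53361/25 ≈ 2134.4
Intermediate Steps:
h(B) = 2 + B
J(T) = 35/9 + 2*T/9 (J(T) = 4 + ((-1 + T) + T)/9 = 4 + (-1 + 2*T)/9 = 4 + (-1/9 + 2*T/9) = 35/9 + 2*T/9)
I(u) = (2 + 2*u)/(2 + u) (I(u) = (u + (2 + u))/(u + 2) = (2 + 2*u)/(2 + u))
(I(8) - 2*(4 + 0)*6)**2 = (2*(1 + 8)/(2 + 8) - 2*(4 + 0)*6)**2 = (2*9/10 - 2*4*6)**2 = (2*(1/10)*9 - 8*6)**2 = (9/5 - 48)**2 = (-231/5)**2 = 53361/25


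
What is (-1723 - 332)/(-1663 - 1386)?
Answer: 2055/3049 ≈ 0.67399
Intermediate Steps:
(-1723 - 332)/(-1663 - 1386) = -2055/(-3049) = -2055*(-1/3049) = 2055/3049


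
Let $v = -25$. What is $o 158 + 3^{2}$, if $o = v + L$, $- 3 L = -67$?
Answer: $- \frac{1237}{3} \approx -412.33$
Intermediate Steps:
$L = \frac{67}{3}$ ($L = \left(- \frac{1}{3}\right) \left(-67\right) = \frac{67}{3} \approx 22.333$)
$o = - \frac{8}{3}$ ($o = -25 + \frac{67}{3} = - \frac{8}{3} \approx -2.6667$)
$o 158 + 3^{2} = \left(- \frac{8}{3}\right) 158 + 3^{2} = - \frac{1264}{3} + 9 = - \frac{1237}{3}$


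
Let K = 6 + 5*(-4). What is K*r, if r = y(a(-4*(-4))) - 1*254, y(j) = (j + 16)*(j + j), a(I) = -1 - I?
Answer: 3080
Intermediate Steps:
y(j) = 2*j*(16 + j) (y(j) = (16 + j)*(2*j) = 2*j*(16 + j))
K = -14 (K = 6 - 20 = -14)
r = -220 (r = 2*(-1 - (-4)*(-4))*(16 + (-1 - (-4)*(-4))) - 1*254 = 2*(-1 - 1*16)*(16 + (-1 - 1*16)) - 254 = 2*(-1 - 16)*(16 + (-1 - 16)) - 254 = 2*(-17)*(16 - 17) - 254 = 2*(-17)*(-1) - 254 = 34 - 254 = -220)
K*r = -14*(-220) = 3080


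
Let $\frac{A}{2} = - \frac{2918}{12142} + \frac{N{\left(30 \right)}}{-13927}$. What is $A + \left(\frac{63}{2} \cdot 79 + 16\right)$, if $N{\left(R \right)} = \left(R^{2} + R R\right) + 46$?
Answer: $\frac{423388936117}{169101634} \approx 2503.8$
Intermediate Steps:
$N{\left(R \right)} = 46 + 2 R^{2}$ ($N{\left(R \right)} = \left(R^{2} + R^{2}\right) + 46 = 2 R^{2} + 46 = 46 + 2 R^{2}$)
$A = - \frac{63053118}{84550817}$ ($A = 2 \left(- \frac{2918}{12142} + \frac{46 + 2 \cdot 30^{2}}{-13927}\right) = 2 \left(\left(-2918\right) \frac{1}{12142} + \left(46 + 2 \cdot 900\right) \left(- \frac{1}{13927}\right)\right) = 2 \left(- \frac{1459}{6071} + \left(46 + 1800\right) \left(- \frac{1}{13927}\right)\right) = 2 \left(- \frac{1459}{6071} + 1846 \left(- \frac{1}{13927}\right)\right) = 2 \left(- \frac{1459}{6071} - \frac{1846}{13927}\right) = 2 \left(- \frac{31526559}{84550817}\right) = - \frac{63053118}{84550817} \approx -0.74574$)
$A + \left(\frac{63}{2} \cdot 79 + 16\right) = - \frac{63053118}{84550817} + \left(\frac{63}{2} \cdot 79 + 16\right) = - \frac{63053118}{84550817} + \left(\frac{4977}{2} + 16\right) = - \frac{63053118}{84550817} + \frac{5009}{2} = \frac{423388936117}{169101634}$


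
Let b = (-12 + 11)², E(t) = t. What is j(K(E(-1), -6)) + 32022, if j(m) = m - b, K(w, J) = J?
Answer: 32015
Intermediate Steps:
b = 1 (b = (-1)² = 1)
j(m) = -1 + m (j(m) = m - 1*1 = m - 1 = -1 + m)
j(K(E(-1), -6)) + 32022 = (-1 - 6) + 32022 = -7 + 32022 = 32015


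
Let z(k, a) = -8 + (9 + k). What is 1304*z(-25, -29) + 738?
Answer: -30558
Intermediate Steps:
z(k, a) = 1 + k
1304*z(-25, -29) + 738 = 1304*(1 - 25) + 738 = 1304*(-24) + 738 = -31296 + 738 = -30558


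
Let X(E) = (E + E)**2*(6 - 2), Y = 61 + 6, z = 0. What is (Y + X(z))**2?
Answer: 4489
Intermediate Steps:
Y = 67
X(E) = 16*E**2 (X(E) = (2*E)**2*4 = (4*E**2)*4 = 16*E**2)
(Y + X(z))**2 = (67 + 16*0**2)**2 = (67 + 16*0)**2 = (67 + 0)**2 = 67**2 = 4489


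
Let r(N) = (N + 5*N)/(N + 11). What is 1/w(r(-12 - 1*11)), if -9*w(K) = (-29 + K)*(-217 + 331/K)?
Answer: -46/16835 ≈ -0.0027324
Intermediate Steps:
r(N) = 6*N/(11 + N) (r(N) = (6*N)/(11 + N) = 6*N/(11 + N))
w(K) = -(-217 + 331/K)*(-29 + K)/9 (w(K) = -(-29 + K)*(-217 + 331/K)/9 = -(-217 + 331/K)*(-29 + K)/9)
1/w(r(-12 - 1*11)) = 1/((9599 + (6*(-12 - 1*11)/(11 + (-12 - 1*11)))*(-6624 + 217*(6*(-12 - 1*11)/(11 + (-12 - 1*11)))))/(9*((6*(-12 - 1*11)/(11 + (-12 - 1*11)))))) = 1/((9599 + (6*(-12 - 11)/(11 + (-12 - 11)))*(-6624 + 217*(6*(-12 - 11)/(11 + (-12 - 11)))))/(9*((6*(-12 - 11)/(11 + (-12 - 11)))))) = 1/((9599 + (6*(-23)/(11 - 23))*(-6624 + 217*(6*(-23)/(11 - 23))))/(9*((6*(-23)/(11 - 23))))) = 1/((9599 + (6*(-23)/(-12))*(-6624 + 217*(6*(-23)/(-12))))/(9*((6*(-23)/(-12))))) = 1/((9599 + (6*(-23)*(-1/12))*(-6624 + 217*(6*(-23)*(-1/12))))/(9*((6*(-23)*(-1/12))))) = 1/((9599 + 23*(-6624 + 217*(23/2))/2)/(9*(23/2))) = 1/((1/9)*(2/23)*(9599 + 23*(-6624 + 4991/2)/2)) = 1/((1/9)*(2/23)*(9599 + (23/2)*(-8257/2))) = 1/((1/9)*(2/23)*(9599 - 189911/4)) = 1/((1/9)*(2/23)*(-151515/4)) = 1/(-16835/46) = -46/16835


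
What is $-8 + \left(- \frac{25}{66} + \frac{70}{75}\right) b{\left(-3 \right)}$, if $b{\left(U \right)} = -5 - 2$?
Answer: $- \frac{1307}{110} \approx -11.882$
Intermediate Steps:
$b{\left(U \right)} = -7$
$-8 + \left(- \frac{25}{66} + \frac{70}{75}\right) b{\left(-3 \right)} = -8 + \left(- \frac{25}{66} + \frac{70}{75}\right) \left(-7\right) = -8 + \left(\left(-25\right) \frac{1}{66} + 70 \cdot \frac{1}{75}\right) \left(-7\right) = -8 + \left(- \frac{25}{66} + \frac{14}{15}\right) \left(-7\right) = -8 + \frac{61}{110} \left(-7\right) = -8 - \frac{427}{110} = - \frac{1307}{110}$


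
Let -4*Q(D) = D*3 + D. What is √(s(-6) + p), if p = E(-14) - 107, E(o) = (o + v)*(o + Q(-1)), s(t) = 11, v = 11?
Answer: I*√57 ≈ 7.5498*I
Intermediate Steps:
Q(D) = -D (Q(D) = -(D*3 + D)/4 = -(3*D + D)/4 = -D)
E(o) = (1 + o)*(11 + o) (E(o) = (o + 11)*(o - 1*(-1)) = (11 + o)*(o + 1) = (11 + o)*(1 + o) = (1 + o)*(11 + o))
p = -68 (p = (11 + (-14)² + 12*(-14)) - 107 = (11 + 196 - 168) - 107 = 39 - 107 = -68)
√(s(-6) + p) = √(11 - 68) = √(-57) = I*√57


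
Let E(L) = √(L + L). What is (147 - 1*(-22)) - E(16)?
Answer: 169 - 4*√2 ≈ 163.34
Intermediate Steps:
E(L) = √2*√L (E(L) = √(2*L) = √2*√L)
(147 - 1*(-22)) - E(16) = (147 - 1*(-22)) - √2*√16 = (147 + 22) - √2*4 = 169 - 4*√2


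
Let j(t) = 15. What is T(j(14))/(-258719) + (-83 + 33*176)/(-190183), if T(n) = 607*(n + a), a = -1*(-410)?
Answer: -50543625700/49203955577 ≈ -1.0272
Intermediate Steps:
a = 410
T(n) = 248870 + 607*n (T(n) = 607*(n + 410) = 607*(410 + n) = 248870 + 607*n)
T(j(14))/(-258719) + (-83 + 33*176)/(-190183) = (248870 + 607*15)/(-258719) + (-83 + 33*176)/(-190183) = (248870 + 9105)*(-1/258719) + (-83 + 5808)*(-1/190183) = 257975*(-1/258719) + 5725*(-1/190183) = -257975/258719 - 5725/190183 = -50543625700/49203955577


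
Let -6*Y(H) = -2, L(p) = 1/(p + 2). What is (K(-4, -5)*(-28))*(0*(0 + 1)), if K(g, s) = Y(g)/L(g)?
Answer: 0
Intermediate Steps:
L(p) = 1/(2 + p)
Y(H) = ⅓ (Y(H) = -⅙*(-2) = ⅓)
K(g, s) = ⅔ + g/3 (K(g, s) = 1/(3*(1/(2 + g))) = (2 + g)/3 = ⅔ + g/3)
(K(-4, -5)*(-28))*(0*(0 + 1)) = ((⅔ + (⅓)*(-4))*(-28))*(0*(0 + 1)) = ((⅔ - 4/3)*(-28))*(0*1) = -⅔*(-28)*0 = (56/3)*0 = 0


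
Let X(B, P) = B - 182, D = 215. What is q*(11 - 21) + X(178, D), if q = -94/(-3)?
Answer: -952/3 ≈ -317.33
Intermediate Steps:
X(B, P) = -182 + B
q = 94/3 (q = -94*(-⅓) = 94/3 ≈ 31.333)
q*(11 - 21) + X(178, D) = 94*(11 - 21)/3 + (-182 + 178) = (94/3)*(-10) - 4 = -940/3 - 4 = -952/3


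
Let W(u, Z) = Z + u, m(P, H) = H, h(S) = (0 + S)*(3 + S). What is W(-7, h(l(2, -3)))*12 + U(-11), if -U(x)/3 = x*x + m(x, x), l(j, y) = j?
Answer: -294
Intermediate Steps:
h(S) = S*(3 + S)
U(x) = -3*x - 3*x**2 (U(x) = -3*(x*x + x) = -3*(x**2 + x) = -3*(x + x**2) = -3*x - 3*x**2)
W(-7, h(l(2, -3)))*12 + U(-11) = (2*(3 + 2) - 7)*12 + 3*(-11)*(-1 - 1*(-11)) = (2*5 - 7)*12 + 3*(-11)*(-1 + 11) = (10 - 7)*12 + 3*(-11)*10 = 3*12 - 330 = 36 - 330 = -294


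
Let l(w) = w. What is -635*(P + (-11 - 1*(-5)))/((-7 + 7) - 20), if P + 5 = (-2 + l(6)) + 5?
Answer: -127/2 ≈ -63.500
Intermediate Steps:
P = 4 (P = -5 + ((-2 + 6) + 5) = -5 + (4 + 5) = -5 + 9 = 4)
-635*(P + (-11 - 1*(-5)))/((-7 + 7) - 20) = -635*(4 + (-11 - 1*(-5)))/((-7 + 7) - 20) = -635*(4 + (-11 + 5))/(0 - 20) = -635*(4 - 6)/(-20) = -(-1270)*(-1)/20 = -635*1/10 = -127/2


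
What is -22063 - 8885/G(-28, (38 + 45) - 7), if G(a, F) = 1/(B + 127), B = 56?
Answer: -1648018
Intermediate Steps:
G(a, F) = 1/183 (G(a, F) = 1/(56 + 127) = 1/183)
-22063 - 8885/G(-28, (38 + 45) - 7) = -22063 - 8885/1/183 = -22063 - 8885*183 = -22063 - 1625955 = -1648018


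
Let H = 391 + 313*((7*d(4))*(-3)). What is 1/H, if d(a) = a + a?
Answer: -1/52193 ≈ -1.9160e-5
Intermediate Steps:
d(a) = 2*a
H = -52193 (H = 391 + 313*((7*(2*4))*(-3)) = 391 + 313*((7*8)*(-3)) = 391 + 313*(56*(-3)) = 391 + 313*(-168) = 391 - 52584 = -52193)
1/H = 1/(-52193) = -1/52193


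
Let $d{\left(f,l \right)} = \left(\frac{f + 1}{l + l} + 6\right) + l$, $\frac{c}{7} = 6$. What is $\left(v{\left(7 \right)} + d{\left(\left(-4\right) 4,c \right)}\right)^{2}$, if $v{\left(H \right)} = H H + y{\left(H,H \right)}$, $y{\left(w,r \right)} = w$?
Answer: $\frac{8450649}{784} \approx 10779.0$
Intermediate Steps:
$c = 42$ ($c = 7 \cdot 6 = 42$)
$d{\left(f,l \right)} = 6 + l + \frac{1 + f}{2 l}$ ($d{\left(f,l \right)} = \left(\frac{1 + f}{2 l} + 6\right) + l = \left(6 + \frac{1 + f}{2 l}\right) + l = 6 + l + \frac{1 + f}{2 l}$)
$v{\left(H \right)} = H + H^{2}$ ($v{\left(H \right)} = H H + H = H^{2} + H = H + H^{2}$)
$\left(v{\left(7 \right)} + d{\left(\left(-4\right) 4,c \right)}\right)^{2} = \left(7 \left(1 + 7\right) + \frac{1 - 16 + 2 \cdot 42 \left(6 + 42\right)}{2 \cdot 42}\right)^{2} = \left(7 \cdot 8 + \frac{1}{2} \cdot \frac{1}{42} \left(1 - 16 + 2 \cdot 42 \cdot 48\right)\right)^{2} = \left(56 + \frac{1}{2} \cdot \frac{1}{42} \left(1 - 16 + 4032\right)\right)^{2} = \left(56 + \frac{1}{2} \cdot \frac{1}{42} \cdot 4017\right)^{2} = \left(56 + \frac{1339}{28}\right)^{2} = \left(\frac{2907}{28}\right)^{2} = \frac{8450649}{784}$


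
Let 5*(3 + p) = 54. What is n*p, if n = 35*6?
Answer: 1638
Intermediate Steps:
p = 39/5 (p = -3 + (⅕)*54 = -3 + 54/5 = 39/5 ≈ 7.8000)
n = 210
n*p = 210*(39/5) = 1638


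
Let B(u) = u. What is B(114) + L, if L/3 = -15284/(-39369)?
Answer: 1511306/13123 ≈ 115.16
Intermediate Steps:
L = 15284/13123 (L = 3*(-15284/(-39369)) = 3*(-15284*(-1/39369)) = 3*(15284/39369) = 15284/13123 ≈ 1.1647)
B(114) + L = 114 + 15284/13123 = 1511306/13123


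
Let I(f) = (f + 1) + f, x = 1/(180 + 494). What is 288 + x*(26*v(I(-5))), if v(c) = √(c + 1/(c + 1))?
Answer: 288 + 13*I*√146/1348 ≈ 288.0 + 0.11653*I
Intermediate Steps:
x = 1/674 ≈ 0.0014837
I(f) = 1 + 2*f (I(f) = (1 + f) + f = 1 + 2*f)
v(c) = √(c + 1/(1 + c))
288 + x*(26*v(I(-5))) = 288 + (26*√((1 + (1 + 2*(-5))*(1 + (1 + 2*(-5))))/(1 + (1 + 2*(-5)))))/674 = 288 + (26*√((1 + (1 - 10)*(1 + (1 - 10)))/(1 + (1 - 10))))/674 = 288 + (26*√((1 - 9*(1 - 9))/(1 - 9)))/674 = 288 + (26*√((1 - 9*(-8))/(-8)))/674 = 288 + (26*√(-(1 + 72)/8))/674 = 288 + (26*√(-⅛*73))/674 = 288 + (26*√(-73/8))/674 = 288 + (26*(I*√146/4))/674 = 288 + (13*I*√146/2)/674 = 288 + 13*I*√146/1348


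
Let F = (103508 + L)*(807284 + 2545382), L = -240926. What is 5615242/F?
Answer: -2807621/230358328194 ≈ -1.2188e-5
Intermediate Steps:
F = -460716656388 (F = (103508 - 240926)*(807284 + 2545382) = -137418*3352666 = -460716656388)
5615242/F = 5615242/(-460716656388) = 5615242*(-1/460716656388) = -2807621/230358328194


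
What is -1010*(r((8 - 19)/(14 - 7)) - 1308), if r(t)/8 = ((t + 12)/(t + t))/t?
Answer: 157786240/121 ≈ 1.3040e+6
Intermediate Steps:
r(t) = 4*(12 + t)/t² (r(t) = 8*(((t + 12)/(t + t))/t) = 8*(((12 + t)/((2*t)))/t) = 8*(((12 + t)*(1/(2*t)))/t) = 8*(((12 + t)/(2*t))/t) = 8*((12 + t)/(2*t²)) = 4*(12 + t)/t²)
-1010*(r((8 - 19)/(14 - 7)) - 1308) = -1010*(4*(12 + (8 - 19)/(14 - 7))/((8 - 19)/(14 - 7))² - 1308) = -1010*(4*(12 - 11/7)/(-11/7)² - 1308) = -1010*(4*(49/121)*(73/7) - 1308) = -1010*(2044/121 - 1308) = -1010*(-156224/121) = 157786240/121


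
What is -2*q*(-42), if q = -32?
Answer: -2688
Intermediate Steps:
-2*q*(-42) = -2*(-32)*(-42) = 64*(-42) = -2688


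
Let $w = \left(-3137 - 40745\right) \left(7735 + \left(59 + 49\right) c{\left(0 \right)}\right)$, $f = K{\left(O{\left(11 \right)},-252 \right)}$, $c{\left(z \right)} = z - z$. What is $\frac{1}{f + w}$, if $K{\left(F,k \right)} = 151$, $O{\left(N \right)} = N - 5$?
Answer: $- \frac{1}{339427119} \approx -2.9461 \cdot 10^{-9}$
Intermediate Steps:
$O{\left(N \right)} = -5 + N$
$c{\left(z \right)} = 0$
$f = 151$
$w = -339427270$ ($w = \left(-3137 - 40745\right) \left(7735 + \left(59 + 49\right) 0\right) = - 43882 \left(7735 + 108 \cdot 0\right) = - 43882 \left(7735 + 0\right) = \left(-43882\right) 7735 = -339427270$)
$\frac{1}{f + w} = \frac{1}{151 - 339427270} = \frac{1}{-339427119} = - \frac{1}{339427119}$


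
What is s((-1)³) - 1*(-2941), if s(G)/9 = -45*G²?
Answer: 2536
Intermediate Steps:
s(G) = -405*G² (s(G) = 9*(-45*G²) = -405*G²)
s((-1)³) - 1*(-2941) = -405*((-1)³)² - 1*(-2941) = -405*(-1)² + 2941 = -405*1 + 2941 = -405 + 2941 = 2536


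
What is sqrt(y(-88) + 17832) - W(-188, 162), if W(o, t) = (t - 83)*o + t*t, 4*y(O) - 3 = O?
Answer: -11392 + sqrt(71243)/2 ≈ -11259.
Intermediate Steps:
y(O) = 3/4 + O/4
W(o, t) = t**2 + o*(-83 + t) (W(o, t) = (-83 + t)*o + t**2 = o*(-83 + t) + t**2 = t**2 + o*(-83 + t))
sqrt(y(-88) + 17832) - W(-188, 162) = sqrt((3/4 + (1/4)*(-88)) + 17832) - (162**2 - 83*(-188) - 188*162) = sqrt((3/4 - 22) + 17832) - (26244 + 15604 - 30456) = sqrt(-85/4 + 17832) - 1*11392 = sqrt(71243/4) - 11392 = sqrt(71243)/2 - 11392 = -11392 + sqrt(71243)/2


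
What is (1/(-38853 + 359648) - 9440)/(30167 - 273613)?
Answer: 3028304799/78096259570 ≈ 0.038777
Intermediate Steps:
(1/(-38853 + 359648) - 9440)/(30167 - 273613) = (1/320795 - 9440)/(-243446) = (1/320795 - 9440)*(-1/243446) = -3028304799/320795*(-1/243446) = 3028304799/78096259570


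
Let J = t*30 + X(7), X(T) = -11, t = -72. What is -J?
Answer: 2171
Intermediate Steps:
J = -2171 (J = -72*30 - 11 = -2160 - 11 = -2171)
-J = -1*(-2171) = 2171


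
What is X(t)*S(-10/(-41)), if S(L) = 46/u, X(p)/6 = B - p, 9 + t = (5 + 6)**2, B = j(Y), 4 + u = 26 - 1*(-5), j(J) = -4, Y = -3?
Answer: -10672/9 ≈ -1185.8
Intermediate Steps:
u = 27 (u = -4 + (26 - 1*(-5)) = -4 + (26 + 5) = -4 + 31 = 27)
B = -4
t = 112 (t = -9 + (5 + 6)**2 = -9 + 11**2 = -9 + 121 = 112)
X(p) = -24 - 6*p (X(p) = 6*(-4 - p) = -24 - 6*p)
S(L) = 46/27
X(t)*S(-10/(-41)) = (-24 - 6*112)*(46/27) = (-24 - 672)*(46/27) = -696*46/27 = -10672/9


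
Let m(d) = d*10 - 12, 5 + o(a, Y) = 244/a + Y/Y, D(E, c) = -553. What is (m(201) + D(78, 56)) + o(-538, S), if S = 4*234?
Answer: 387507/269 ≈ 1440.5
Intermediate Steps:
S = 936
o(a, Y) = -4 + 244/a (o(a, Y) = -5 + (244/a + Y/Y) = -5 + (244/a + 1) = -5 + (1 + 244/a) = -4 + 244/a)
m(d) = -12 + 10*d (m(d) = 10*d - 12 = -12 + 10*d)
(m(201) + D(78, 56)) + o(-538, S) = ((-12 + 10*201) - 553) + (-4 + 244/(-538)) = ((-12 + 2010) - 553) + (-4 + 244*(-1/538)) = (1998 - 553) + (-4 - 122/269) = 1445 - 1198/269 = 387507/269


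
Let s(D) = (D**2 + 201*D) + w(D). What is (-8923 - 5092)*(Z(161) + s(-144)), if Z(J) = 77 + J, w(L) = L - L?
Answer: 111699550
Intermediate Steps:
w(L) = 0
s(D) = D**2 + 201*D (s(D) = (D**2 + 201*D) + 0 = D**2 + 201*D)
(-8923 - 5092)*(Z(161) + s(-144)) = (-8923 - 5092)*((77 + 161) - 144*(201 - 144)) = -14015*(238 - 144*57) = -14015*(238 - 8208) = -14015*(-7970) = 111699550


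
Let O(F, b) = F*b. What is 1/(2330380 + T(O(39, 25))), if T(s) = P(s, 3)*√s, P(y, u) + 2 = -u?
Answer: 35852/83548783385 + √39/217226836801 ≈ 4.2914e-7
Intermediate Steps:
P(y, u) = -2 - u
T(s) = -5*√s (T(s) = (-2 - 1*3)*√s = (-2 - 3)*√s = -5*√s)
1/(2330380 + T(O(39, 25))) = 1/(2330380 - 5*5*√39) = 1/(2330380 - 25*√39)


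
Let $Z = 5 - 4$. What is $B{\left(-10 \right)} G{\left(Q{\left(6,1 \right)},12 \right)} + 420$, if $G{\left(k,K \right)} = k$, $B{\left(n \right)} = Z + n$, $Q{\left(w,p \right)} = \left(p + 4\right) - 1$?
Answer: $384$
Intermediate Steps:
$Q{\left(w,p \right)} = 3 + p$ ($Q{\left(w,p \right)} = \left(4 + p\right) - 1 = 3 + p$)
$Z = 1$ ($Z = 5 - 4 = 1$)
$B{\left(n \right)} = 1 + n$
$B{\left(-10 \right)} G{\left(Q{\left(6,1 \right)},12 \right)} + 420 = \left(1 - 10\right) \left(3 + 1\right) + 420 = \left(-9\right) 4 + 420 = -36 + 420 = 384$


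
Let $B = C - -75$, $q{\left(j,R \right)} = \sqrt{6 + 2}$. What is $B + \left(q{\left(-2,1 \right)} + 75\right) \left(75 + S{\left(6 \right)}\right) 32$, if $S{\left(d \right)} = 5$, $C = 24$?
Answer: $192099 + 5120 \sqrt{2} \approx 1.9934 \cdot 10^{5}$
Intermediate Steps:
$q{\left(j,R \right)} = 2 \sqrt{2}$ ($q{\left(j,R \right)} = \sqrt{8} = 2 \sqrt{2}$)
$B = 99$ ($B = 24 - -75 = 24 + 75 = 99$)
$B + \left(q{\left(-2,1 \right)} + 75\right) \left(75 + S{\left(6 \right)}\right) 32 = 99 + \left(2 \sqrt{2} + 75\right) \left(75 + 5\right) 32 = 99 + \left(75 + 2 \sqrt{2}\right) 80 \cdot 32 = 99 + \left(6000 + 160 \sqrt{2}\right) 32 = 99 + \left(192000 + 5120 \sqrt{2}\right) = 192099 + 5120 \sqrt{2}$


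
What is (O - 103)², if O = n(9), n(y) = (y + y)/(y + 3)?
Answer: 41209/4 ≈ 10302.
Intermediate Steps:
n(y) = 2*y/(3 + y) (n(y) = (2*y)/(3 + y) = 2*y/(3 + y))
O = 3/2 (O = 2*9/(3 + 9) = 2*9/12 = 2*9*(1/12) = 3/2 ≈ 1.5000)
(O - 103)² = (3/2 - 103)² = (-203/2)² = 41209/4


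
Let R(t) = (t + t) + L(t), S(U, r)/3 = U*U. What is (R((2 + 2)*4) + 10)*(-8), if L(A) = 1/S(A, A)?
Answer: -32257/96 ≈ -336.01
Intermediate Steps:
S(U, r) = 3*U² (S(U, r) = 3*(U*U) = 3*U²)
L(A) = 1/(3*A²)
R(t) = 2*t + 1/(3*t²) (R(t) = (t + t) + 1/(3*t²) = 2*t + 1/(3*t²))
(R((2 + 2)*4) + 10)*(-8) = ((2*((2 + 2)*4) + 1/(3*((2 + 2)*4)²)) + 10)*(-8) = ((2*(4*4) + 1/(3*(4*4)²)) + 10)*(-8) = ((2*16 + (⅓)/16²) + 10)*(-8) = ((32 + (⅓)*(1/256)) + 10)*(-8) = ((32 + 1/768) + 10)*(-8) = (24577/768 + 10)*(-8) = (32257/768)*(-8) = -32257/96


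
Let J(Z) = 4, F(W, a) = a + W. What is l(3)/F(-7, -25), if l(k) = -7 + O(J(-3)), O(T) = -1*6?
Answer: 13/32 ≈ 0.40625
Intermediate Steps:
F(W, a) = W + a
O(T) = -6
l(k) = -13 (l(k) = -7 - 6 = -13)
l(3)/F(-7, -25) = -13/(-7 - 25) = -13/(-32) = -13*(-1/32) = 13/32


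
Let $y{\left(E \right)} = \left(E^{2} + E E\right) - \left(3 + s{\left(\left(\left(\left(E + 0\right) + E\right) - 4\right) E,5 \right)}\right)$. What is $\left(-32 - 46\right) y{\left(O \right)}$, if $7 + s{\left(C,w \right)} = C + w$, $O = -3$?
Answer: $1014$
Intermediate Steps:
$s{\left(C,w \right)} = -7 + C + w$ ($s{\left(C,w \right)} = -7 + \left(C + w\right) = -7 + C + w$)
$y{\left(E \right)} = -1 + 2 E^{2} - E \left(-4 + 2 E\right)$ ($y{\left(E \right)} = \left(E^{2} + E E\right) - \left(1 + \left(\left(\left(E + 0\right) + E\right) - 4\right) E\right) = \left(E^{2} + E^{2}\right) - \left(1 + \left(\left(E + E\right) - 4\right) E\right) = 2 E^{2} - \left(1 + \left(2 E - 4\right) E\right) = 2 E^{2} - \left(1 + \left(-4 + 2 E\right) E\right) = 2 E^{2} - \left(1 + E \left(-4 + 2 E\right)\right) = -1 + 2 E^{2} - E \left(-4 + 2 E\right)$)
$\left(-32 - 46\right) y{\left(O \right)} = \left(-32 - 46\right) \left(-1 + 4 \left(-3\right)\right) = - 78 \left(-1 - 12\right) = \left(-78\right) \left(-13\right) = 1014$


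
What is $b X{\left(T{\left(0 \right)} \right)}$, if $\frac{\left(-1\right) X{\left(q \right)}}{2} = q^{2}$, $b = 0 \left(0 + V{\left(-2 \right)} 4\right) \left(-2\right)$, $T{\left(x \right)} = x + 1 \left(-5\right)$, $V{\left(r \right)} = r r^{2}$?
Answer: $0$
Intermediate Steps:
$V{\left(r \right)} = r^{3}$
$T{\left(x \right)} = -5 + x$ ($T{\left(x \right)} = x - 5 = -5 + x$)
$b = 0$ ($b = 0 \left(0 + \left(-2\right)^{3} \cdot 4\right) \left(-2\right) = 0 \left(0 - 32\right) \left(-2\right) = 0 \left(-32\right) \left(-2\right) = 0 \left(-2\right) = 0$)
$X{\left(q \right)} = - 2 q^{2}$
$b X{\left(T{\left(0 \right)} \right)} = 0 \left(- 2 \left(-5 + 0\right)^{2}\right) = 0 \left(- 2 \left(-5\right)^{2}\right) = 0 \left(\left(-2\right) 25\right) = 0 \left(-50\right) = 0$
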